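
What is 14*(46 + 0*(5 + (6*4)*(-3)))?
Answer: 644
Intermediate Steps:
14*(46 + 0*(5 + (6*4)*(-3))) = 14*(46 + 0*(5 + 24*(-3))) = 14*(46 + 0*(5 - 72)) = 14*(46 + 0*(-67)) = 14*(46 + 0) = 14*46 = 644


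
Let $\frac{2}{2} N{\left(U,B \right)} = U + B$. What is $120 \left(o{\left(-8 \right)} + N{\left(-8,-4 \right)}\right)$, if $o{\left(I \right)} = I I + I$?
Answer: $5280$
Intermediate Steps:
$N{\left(U,B \right)} = B + U$ ($N{\left(U,B \right)} = U + B = B + U$)
$o{\left(I \right)} = I + I^{2}$ ($o{\left(I \right)} = I^{2} + I = I + I^{2}$)
$120 \left(o{\left(-8 \right)} + N{\left(-8,-4 \right)}\right) = 120 \left(- 8 \left(1 - 8\right) - 12\right) = 120 \left(\left(-8\right) \left(-7\right) - 12\right) = 120 \left(56 - 12\right) = 120 \cdot 44 = 5280$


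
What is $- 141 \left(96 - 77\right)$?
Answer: $-2679$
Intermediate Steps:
$- 141 \left(96 - 77\right) = \left(-141\right) 19 = -2679$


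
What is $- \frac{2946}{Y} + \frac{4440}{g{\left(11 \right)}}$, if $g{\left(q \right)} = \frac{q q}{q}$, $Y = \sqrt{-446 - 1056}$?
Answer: $\frac{4440}{11} + \frac{1473 i \sqrt{1502}}{751} \approx 403.64 + 76.015 i$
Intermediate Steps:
$Y = i \sqrt{1502}$ ($Y = \sqrt{-1502} = i \sqrt{1502} \approx 38.756 i$)
$g{\left(q \right)} = q$ ($g{\left(q \right)} = \frac{q^{2}}{q} = q$)
$- \frac{2946}{Y} + \frac{4440}{g{\left(11 \right)}} = - \frac{2946}{i \sqrt{1502}} + \frac{4440}{11} = - 2946 \left(- \frac{i \sqrt{1502}}{1502}\right) + 4440 \cdot \frac{1}{11} = \frac{1473 i \sqrt{1502}}{751} + \frac{4440}{11} = \frac{4440}{11} + \frac{1473 i \sqrt{1502}}{751}$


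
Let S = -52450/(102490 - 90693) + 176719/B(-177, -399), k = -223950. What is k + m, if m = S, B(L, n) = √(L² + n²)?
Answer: -2641990600/11797 + 176719*√21170/63510 ≈ -2.2355e+5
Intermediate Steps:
S = -52450/11797 + 176719*√21170/63510 (S = -52450/(102490 - 90693) + 176719/(√((-177)² + (-399)²)) = -52450/11797 + 176719/(√(31329 + 159201)) = -52450*1/11797 + 176719/(√190530) = -52450/11797 + 176719/((3*√21170)) = -52450/11797 + 176719*(√21170/63510) = -52450/11797 + 176719*√21170/63510 ≈ 400.41)
m = -52450/11797 + 176719*√21170/63510 ≈ 400.41
k + m = -223950 + (-52450/11797 + 176719*√21170/63510) = -2641990600/11797 + 176719*√21170/63510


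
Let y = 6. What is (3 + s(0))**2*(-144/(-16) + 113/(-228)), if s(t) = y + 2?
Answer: 234619/228 ≈ 1029.0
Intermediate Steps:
s(t) = 8 (s(t) = 6 + 2 = 8)
(3 + s(0))**2*(-144/(-16) + 113/(-228)) = (3 + 8)**2*(-144/(-16) + 113/(-228)) = 11**2*(-144*(-1/16) + 113*(-1/228)) = 121*(9 - 113/228) = 121*(1939/228) = 234619/228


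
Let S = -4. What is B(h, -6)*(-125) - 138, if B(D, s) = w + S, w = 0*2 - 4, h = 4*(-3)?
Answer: 862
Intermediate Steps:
h = -12
w = -4 (w = 0 - 4 = -4)
B(D, s) = -8 (B(D, s) = -4 - 4 = -8)
B(h, -6)*(-125) - 138 = -8*(-125) - 138 = 1000 - 138 = 862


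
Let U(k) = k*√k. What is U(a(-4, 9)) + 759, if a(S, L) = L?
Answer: 786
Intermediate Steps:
U(k) = k^(3/2)
U(a(-4, 9)) + 759 = 9^(3/2) + 759 = 27 + 759 = 786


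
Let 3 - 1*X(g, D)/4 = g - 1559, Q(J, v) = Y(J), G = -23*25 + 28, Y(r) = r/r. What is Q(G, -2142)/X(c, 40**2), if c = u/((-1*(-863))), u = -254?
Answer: 863/5393040 ≈ 0.00016002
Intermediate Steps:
Y(r) = 1
G = -547 (G = -575 + 28 = -547)
Q(J, v) = 1
c = -254/863 (c = -254/((-1*(-863))) = -254/863 ≈ -0.29432)
X(g, D) = 6248 - 4*g (X(g, D) = 12 - 4*(g - 1559) = 12 - 4*(-1559 + g) = 12 + (6236 - 4*g) = 6248 - 4*g)
Q(G, -2142)/X(c, 40**2) = 1/(6248 - 4*(-254/863)) = 1/(6248 + 1016/863) = 1/(5393040/863) = 1*(863/5393040) = 863/5393040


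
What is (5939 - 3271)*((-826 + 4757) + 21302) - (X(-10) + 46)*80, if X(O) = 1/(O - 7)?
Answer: 1144405468/17 ≈ 6.7318e+7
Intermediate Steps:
X(O) = 1/(-7 + O)
(5939 - 3271)*((-826 + 4757) + 21302) - (X(-10) + 46)*80 = (5939 - 3271)*((-826 + 4757) + 21302) - (1/(-7 - 10) + 46)*80 = 2668*(3931 + 21302) - (1/(-17) + 46)*80 = 2668*25233 - (-1/17 + 46)*80 = 67321644 - 781*80/17 = 67321644 - 1*62480/17 = 67321644 - 62480/17 = 1144405468/17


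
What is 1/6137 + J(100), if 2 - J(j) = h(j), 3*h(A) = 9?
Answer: -6136/6137 ≈ -0.99984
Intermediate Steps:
h(A) = 3 (h(A) = (⅓)*9 = 3)
J(j) = -1 (J(j) = 2 - 1*3 = 2 - 3 = -1)
1/6137 + J(100) = 1/6137 - 1 = -6136/6137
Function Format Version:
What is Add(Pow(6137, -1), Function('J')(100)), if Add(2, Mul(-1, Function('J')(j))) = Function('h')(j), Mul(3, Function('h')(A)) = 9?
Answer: Rational(-6136, 6137) ≈ -0.99984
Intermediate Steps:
Function('h')(A) = 3 (Function('h')(A) = Mul(Rational(1, 3), 9) = 3)
Function('J')(j) = -1 (Function('J')(j) = Add(2, Mul(-1, 3)) = Add(2, -3) = -1)
Add(Pow(6137, -1), Function('J')(100)) = Add(Pow(6137, -1), -1) = Add(Rational(1, 6137), -1) = Rational(-6136, 6137)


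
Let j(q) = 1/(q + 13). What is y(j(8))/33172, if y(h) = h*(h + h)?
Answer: 1/7314426 ≈ 1.3672e-7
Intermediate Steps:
j(q) = 1/(13 + q)
y(h) = 2*h² (y(h) = h*(2*h) = 2*h²)
y(j(8))/33172 = (2*(1/(13 + 8))²)/33172 = (2*(1/21)²)*(1/33172) = (2*(1/441))*(1/33172) = (2/441)*(1/33172) = 1/7314426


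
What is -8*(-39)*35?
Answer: 10920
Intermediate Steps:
-8*(-39)*35 = 312*35 = 10920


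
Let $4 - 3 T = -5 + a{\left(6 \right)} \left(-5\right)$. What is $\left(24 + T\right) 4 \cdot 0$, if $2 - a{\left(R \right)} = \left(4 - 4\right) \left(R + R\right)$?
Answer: $0$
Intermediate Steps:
$a{\left(R \right)} = 2$ ($a{\left(R \right)} = 2 - \left(4 - 4\right) \left(R + R\right) = 2 - 0 \cdot 2 R = 2 - 0 = 2 + 0 = 2$)
$T = \frac{19}{3}$ ($T = \frac{4}{3} - \frac{-5 + 2 \left(-5\right)}{3} = \frac{4}{3} - \frac{-5 - 10}{3} = \frac{4}{3} - -5 = \frac{4}{3} + 5 = \frac{19}{3} \approx 6.3333$)
$\left(24 + T\right) 4 \cdot 0 = \left(24 + \frac{19}{3}\right) 4 \cdot 0 = \frac{91}{3} \cdot 0 = 0$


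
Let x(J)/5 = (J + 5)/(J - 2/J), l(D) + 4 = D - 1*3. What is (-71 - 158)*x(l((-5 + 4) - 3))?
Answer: -75570/119 ≈ -635.04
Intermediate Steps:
l(D) = -7 + D (l(D) = -4 + (D - 1*3) = -4 + (D - 3) = -4 + (-3 + D) = -7 + D)
x(J) = 5*(5 + J)/(J - 2/J) (x(J) = 5*((J + 5)/(J - 2/J)) = 5*((5 + J)/(J - 2/J)) = 5*(5 + J)/(J - 2/J))
(-71 - 158)*x(l((-5 + 4) - 3)) = (-71 - 158)*(5*(-7 + ((-5 + 4) - 3))*(5 + (-7 + ((-5 + 4) - 3)))/(-2 + (-7 + ((-5 + 4) - 3))**2)) = -1145*(-7 + (-1 - 3))*(5 + (-7 + (-1 - 3)))/(-2 + (-7 + (-1 - 3))**2) = -1145*(-7 - 4)*(5 + (-7 - 4))/(-2 + (-7 - 4)**2) = -1145*(-11)*(5 - 11)/(-2 + (-11)**2) = -1145*(-11)*(-6)/(-2 + 121) = -1145*(-11)*(-6)/119 = -229*330/119 = -75570/119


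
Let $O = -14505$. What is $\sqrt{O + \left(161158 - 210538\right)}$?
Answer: $i \sqrt{63885} \approx 252.75 i$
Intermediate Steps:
$\sqrt{O + \left(161158 - 210538\right)} = \sqrt{-14505 + \left(161158 - 210538\right)} = \sqrt{-14505 - 49380} = \sqrt{-63885} = i \sqrt{63885}$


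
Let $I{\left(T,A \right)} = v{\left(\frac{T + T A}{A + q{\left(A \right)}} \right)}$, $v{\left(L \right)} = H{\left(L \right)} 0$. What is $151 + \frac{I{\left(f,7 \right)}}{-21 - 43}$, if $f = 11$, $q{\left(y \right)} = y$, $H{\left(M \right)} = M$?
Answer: $151$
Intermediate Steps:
$v{\left(L \right)} = 0$ ($v{\left(L \right)} = L 0 = 0$)
$I{\left(T,A \right)} = 0$
$151 + \frac{I{\left(f,7 \right)}}{-21 - 43} = 151 + \frac{0}{-21 - 43} = 151 + \frac{0}{-64} = 151 + 0 \left(- \frac{1}{64}\right) = 151 + 0 = 151$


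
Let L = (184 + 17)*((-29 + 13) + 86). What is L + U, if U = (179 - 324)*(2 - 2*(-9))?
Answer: 11170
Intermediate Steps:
U = -2900 (U = -145*(2 + 18) = -145*20 = -2900)
L = 14070 (L = 201*(-16 + 86) = 201*70 = 14070)
L + U = 14070 - 2900 = 11170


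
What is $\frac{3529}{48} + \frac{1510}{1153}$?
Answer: $\frac{4141417}{55344} \approx 74.83$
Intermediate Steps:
$\frac{3529}{48} + \frac{1510}{1153} = \frac{4141417}{55344}$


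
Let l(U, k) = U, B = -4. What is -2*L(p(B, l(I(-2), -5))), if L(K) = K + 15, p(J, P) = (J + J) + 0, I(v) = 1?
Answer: -14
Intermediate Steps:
p(J, P) = 2*J (p(J, P) = 2*J + 0 = 2*J)
L(K) = 15 + K
-2*L(p(B, l(I(-2), -5))) = -2*(15 + 2*(-4)) = -2*(15 - 8) = -2*7 = -14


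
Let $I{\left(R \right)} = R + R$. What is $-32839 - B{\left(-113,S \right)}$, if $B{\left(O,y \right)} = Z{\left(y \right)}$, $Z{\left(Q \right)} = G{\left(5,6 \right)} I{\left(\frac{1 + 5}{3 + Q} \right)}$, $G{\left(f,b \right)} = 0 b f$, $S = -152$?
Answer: $-32839$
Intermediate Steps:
$I{\left(R \right)} = 2 R$
$G{\left(f,b \right)} = 0$ ($G{\left(f,b \right)} = 0 f = 0$)
$Z{\left(Q \right)} = 0$ ($Z{\left(Q \right)} = 0 \cdot 2 \frac{1 + 5}{3 + Q} = 0 \cdot 2 \frac{6}{3 + Q} = 0 \frac{12}{3 + Q} = 0$)
$B{\left(O,y \right)} = 0$
$-32839 - B{\left(-113,S \right)} = -32839 - 0 = -32839 + 0 = -32839$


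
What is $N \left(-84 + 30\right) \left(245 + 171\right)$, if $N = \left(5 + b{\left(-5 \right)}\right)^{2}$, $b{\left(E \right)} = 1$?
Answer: $-808704$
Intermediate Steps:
$N = 36$ ($N = \left(5 + 1\right)^{2} = 6^{2} = 36$)
$N \left(-84 + 30\right) \left(245 + 171\right) = 36 \left(-84 + 30\right) \left(245 + 171\right) = 36 \left(\left(-54\right) 416\right) = 36 \left(-22464\right) = -808704$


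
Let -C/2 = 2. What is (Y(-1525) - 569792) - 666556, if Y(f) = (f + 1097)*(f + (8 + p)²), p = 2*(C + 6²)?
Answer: -2802400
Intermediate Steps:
C = -4 (C = -2*2 = -4)
p = 64 (p = 2*(-4 + 6²) = 2*(-4 + 36) = 2*32 = 64)
Y(f) = (1097 + f)*(5184 + f) (Y(f) = (f + 1097)*(f + (8 + 64)²) = (1097 + f)*(f + 72²) = (1097 + f)*(f + 5184) = (1097 + f)*(5184 + f))
(Y(-1525) - 569792) - 666556 = ((5686848 + (-1525)² + 6281*(-1525)) - 569792) - 666556 = ((5686848 + 2325625 - 9578525) - 569792) - 666556 = (-1566052 - 569792) - 666556 = -2135844 - 666556 = -2802400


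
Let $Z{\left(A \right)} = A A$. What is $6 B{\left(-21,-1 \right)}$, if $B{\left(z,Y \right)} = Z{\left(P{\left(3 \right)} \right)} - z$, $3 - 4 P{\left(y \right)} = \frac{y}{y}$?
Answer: $\frac{255}{2} \approx 127.5$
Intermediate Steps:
$P{\left(y \right)} = \frac{1}{2}$ ($P{\left(y \right)} = \frac{3}{4} - \frac{y \frac{1}{y}}{4} = \frac{3}{4} - \frac{1}{4} = \frac{1}{2}$)
$Z{\left(A \right)} = A^{2}$
$B{\left(z,Y \right)} = \frac{1}{4} - z$ ($B{\left(z,Y \right)} = \left(\frac{1}{2}\right)^{2} - z = \frac{1}{4} - z$)
$6 B{\left(-21,-1 \right)} = 6 \left(\frac{1}{4} - -21\right) = 6 \left(\frac{1}{4} + 21\right) = 6 \cdot \frac{85}{4} = \frac{255}{2}$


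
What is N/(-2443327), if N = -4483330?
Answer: 4483330/2443327 ≈ 1.8349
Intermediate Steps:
N/(-2443327) = -4483330/(-2443327) = -4483330*(-1/2443327) = 4483330/2443327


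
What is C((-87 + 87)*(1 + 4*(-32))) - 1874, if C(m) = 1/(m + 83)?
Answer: -155541/83 ≈ -1874.0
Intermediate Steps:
C(m) = 1/(83 + m)
C((-87 + 87)*(1 + 4*(-32))) - 1874 = 1/(83 + (-87 + 87)*(1 + 4*(-32))) - 1874 = 1/(83 + 0*(1 - 128)) - 1874 = 1/(83 + 0*(-127)) - 1874 = 1/(83 + 0) - 1874 = 1/83 - 1874 = -155541/83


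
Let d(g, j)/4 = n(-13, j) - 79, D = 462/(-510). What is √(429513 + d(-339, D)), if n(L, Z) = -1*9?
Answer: √429161 ≈ 655.10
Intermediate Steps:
n(L, Z) = -9
D = -77/85 (D = 462*(-1/510) = -77/85 ≈ -0.90588)
d(g, j) = -352 (d(g, j) = 4*(-9 - 79) = 4*(-88) = -352)
√(429513 + d(-339, D)) = √(429513 - 352) = √429161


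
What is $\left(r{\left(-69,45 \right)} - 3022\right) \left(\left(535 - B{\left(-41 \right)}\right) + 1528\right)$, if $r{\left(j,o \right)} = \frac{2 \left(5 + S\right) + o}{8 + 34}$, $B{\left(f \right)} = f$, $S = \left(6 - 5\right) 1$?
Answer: $- \frac{44488028}{7} \approx -6.3554 \cdot 10^{6}$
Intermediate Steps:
$S = 1$ ($S = 1 \cdot 1 = 1$)
$r{\left(j,o \right)} = \frac{2}{7} + \frac{o}{42}$ ($r{\left(j,o \right)} = \frac{2 \left(5 + 1\right) + o}{8 + 34} = \frac{2 \cdot 6 + o}{42} = \left(12 + o\right) \frac{1}{42} = \frac{2}{7} + \frac{o}{42}$)
$\left(r{\left(-69,45 \right)} - 3022\right) \left(\left(535 - B{\left(-41 \right)}\right) + 1528\right) = \left(\left(\frac{2}{7} + \frac{1}{42} \cdot 45\right) - 3022\right) \left(\left(535 - -41\right) + 1528\right) = \left(\left(\frac{2}{7} + \frac{15}{14}\right) - 3022\right) \left(\left(535 + 41\right) + 1528\right) = \left(\frac{19}{14} - 3022\right) \left(576 + 1528\right) = \left(- \frac{42289}{14}\right) 2104 = - \frac{44488028}{7}$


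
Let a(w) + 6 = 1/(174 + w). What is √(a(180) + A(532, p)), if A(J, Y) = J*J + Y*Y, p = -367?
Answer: √52345370766/354 ≈ 646.30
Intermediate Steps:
A(J, Y) = J² + Y²
a(w) = -6 + 1/(174 + w)
√(a(180) + A(532, p)) = √((-1043 - 6*180)/(174 + 180) + (532² + (-367)²)) = √((-1043 - 1080)/354 + (283024 + 134689)) = √((1/354)*(-2123) + 417713) = √(-2123/354 + 417713) = √(147868279/354) = √52345370766/354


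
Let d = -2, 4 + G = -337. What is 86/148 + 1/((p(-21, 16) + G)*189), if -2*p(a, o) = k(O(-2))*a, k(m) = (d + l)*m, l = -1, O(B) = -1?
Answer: 5030465/8657334 ≈ 0.58106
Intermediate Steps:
G = -341 (G = -4 - 337 = -341)
k(m) = -3*m (k(m) = (-2 - 1)*m = -3*m)
p(a, o) = -3*a/2 (p(a, o) = -(-3*(-1))*a/2 = -3*a/2)
86/148 + 1/((p(-21, 16) + G)*189) = 86/148 + 1/(-3/2*(-21) - 341*189) = 86*(1/148) + (1/189)/(63/2 - 341) = 43/74 + (1/189)/(-619/2) = 43/74 - 2/619*1/189 = 43/74 - 2/116991 = 5030465/8657334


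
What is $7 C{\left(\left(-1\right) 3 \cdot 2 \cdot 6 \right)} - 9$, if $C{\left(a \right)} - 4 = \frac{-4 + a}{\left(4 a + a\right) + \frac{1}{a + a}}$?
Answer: $\frac{266419}{12961} \approx 20.555$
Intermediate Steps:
$C{\left(a \right)} = 4 + \frac{-4 + a}{\frac{1}{2 a} + 5 a}$ ($C{\left(a \right)} = 4 + \frac{-4 + a}{\left(4 a + a\right) + \frac{1}{a + a}} = 4 + \frac{-4 + a}{5 a + \frac{1}{2 a}} = 4 + \frac{-4 + a}{\frac{1}{2 a} + 5 a}$)
$7 C{\left(\left(-1\right) 3 \cdot 2 \cdot 6 \right)} - 9 = 7 \frac{2 \left(2 - 4 \left(-1\right) 3 \cdot 2 \cdot 6 + 21 \left(\left(-1\right) 3 \cdot 2 \cdot 6\right)^{2}\right)}{1 + 10 \left(\left(-1\right) 3 \cdot 2 \cdot 6\right)^{2}} - 9 = 7 \frac{2 \left(2 - 4 \left(-3\right) 2 \cdot 6 + 21 \left(\left(-3\right) 2 \cdot 6\right)^{2}\right)}{1 + 10 \left(\left(-3\right) 2 \cdot 6\right)^{2}} - 9 = 7 \frac{2 \left(2 - 4 \left(\left(-6\right) 6\right) + 21 \left(\left(-6\right) 6\right)^{2}\right)}{1 + 10 \left(\left(-6\right) 6\right)^{2}} - 9 = 7 \frac{2 \left(2 - -144 + 21 \left(-36\right)^{2}\right)}{1 + 10 \left(-36\right)^{2}} - 9 = 7 \frac{2 \left(2 + 144 + 21 \cdot 1296\right)}{1 + 10 \cdot 1296} - 9 = 7 \frac{2 \left(2 + 144 + 27216\right)}{1 + 12960} - 9 = 7 \cdot 2 \cdot \frac{1}{12961} \cdot 27362 - 9 = 7 \cdot \frac{54724}{12961} - 9 = \frac{383068}{12961} - 9 = \frac{266419}{12961}$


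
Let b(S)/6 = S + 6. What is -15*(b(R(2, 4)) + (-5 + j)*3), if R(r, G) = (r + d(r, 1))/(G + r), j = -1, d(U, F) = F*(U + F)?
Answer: -345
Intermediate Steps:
d(U, F) = F*(F + U)
R(r, G) = (1 + 2*r)/(G + r) (R(r, G) = (r + 1*(1 + r))/(G + r) = (r + (1 + r))/(G + r) = (1 + 2*r)/(G + r))
b(S) = 36 + 6*S (b(S) = 6*(S + 6) = 6*(6 + S) = 36 + 6*S)
-15*(b(R(2, 4)) + (-5 + j)*3) = -15*((36 + 6*((1 + 2*2)/(4 + 2))) + (-5 - 1)*3) = -15*((36 + 6*((1 + 4)/6)) - 6*3) = -15*((36 + 6*((⅙)*5)) - 18) = -15*((36 + 6*(⅚)) - 18) = -15*((36 + 5) - 18) = -15*(41 - 18) = -15*23 = -345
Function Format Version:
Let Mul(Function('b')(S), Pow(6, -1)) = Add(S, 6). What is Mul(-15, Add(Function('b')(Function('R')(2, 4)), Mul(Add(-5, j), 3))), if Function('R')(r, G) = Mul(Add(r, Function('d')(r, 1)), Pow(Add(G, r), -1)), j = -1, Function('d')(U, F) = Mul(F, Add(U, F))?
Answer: -345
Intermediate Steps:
Function('d')(U, F) = Mul(F, Add(F, U))
Function('R')(r, G) = Mul(Pow(Add(G, r), -1), Add(1, Mul(2, r))) (Function('R')(r, G) = Mul(Add(r, Mul(1, Add(1, r))), Pow(Add(G, r), -1)) = Mul(Add(r, Add(1, r)), Pow(Add(G, r), -1)) = Mul(Add(1, Mul(2, r)), Pow(Add(G, r), -1)) = Mul(Pow(Add(G, r), -1), Add(1, Mul(2, r))))
Function('b')(S) = Add(36, Mul(6, S)) (Function('b')(S) = Mul(6, Add(S, 6)) = Mul(6, Add(6, S)) = Add(36, Mul(6, S)))
Mul(-15, Add(Function('b')(Function('R')(2, 4)), Mul(Add(-5, j), 3))) = Mul(-15, Add(Add(36, Mul(6, Mul(Pow(Add(4, 2), -1), Add(1, Mul(2, 2))))), Mul(Add(-5, -1), 3))) = Mul(-15, Add(Add(36, Mul(6, Mul(Pow(6, -1), Add(1, 4)))), Mul(-6, 3))) = Mul(-15, Add(Add(36, Mul(6, Mul(Rational(1, 6), 5))), -18)) = Mul(-15, Add(Add(36, Mul(6, Rational(5, 6))), -18)) = Mul(-15, Add(Add(36, 5), -18)) = Mul(-15, Add(41, -18)) = Mul(-15, 23) = -345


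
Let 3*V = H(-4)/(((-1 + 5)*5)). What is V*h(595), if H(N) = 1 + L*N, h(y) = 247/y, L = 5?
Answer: -4693/35700 ≈ -0.13146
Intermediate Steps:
H(N) = 1 + 5*N
V = -19/60 (V = ((1 + 5*(-4))/(((-1 + 5)*5)))/3 = ((1 - 20)/((4*5)))/3 = (-19/20)/3 = (-19*1/20)/3 = (1/3)*(-19/20) = -19/60 ≈ -0.31667)
V*h(595) = -4693/(60*595) = -19/60*247/595 = -4693/35700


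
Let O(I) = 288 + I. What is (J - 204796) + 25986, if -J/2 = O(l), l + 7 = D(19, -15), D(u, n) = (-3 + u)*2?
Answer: -179436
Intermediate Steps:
D(u, n) = -6 + 2*u
l = 25 (l = -7 + (-6 + 2*19) = -7 + (-6 + 38) = -7 + 32 = 25)
J = -626 (J = -2*(288 + 25) = -2*313 = -626)
(J - 204796) + 25986 = (-626 - 204796) + 25986 = -205422 + 25986 = -179436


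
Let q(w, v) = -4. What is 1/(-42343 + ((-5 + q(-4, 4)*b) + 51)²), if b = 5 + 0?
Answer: -1/41667 ≈ -2.4000e-5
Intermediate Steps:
b = 5
1/(-42343 + ((-5 + q(-4, 4)*b) + 51)²) = 1/(-42343 + ((-5 - 4*5) + 51)²) = 1/(-42343 + ((-5 - 20) + 51)²) = 1/(-42343 + (-25 + 51)²) = 1/(-42343 + 26²) = 1/(-42343 + 676) = 1/(-41667) = -1/41667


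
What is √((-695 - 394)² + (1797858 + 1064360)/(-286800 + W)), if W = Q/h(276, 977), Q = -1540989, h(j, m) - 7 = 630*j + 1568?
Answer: √37075197804071635983811451/5591337221 ≈ 1089.0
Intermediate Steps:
h(j, m) = 1575 + 630*j (h(j, m) = 7 + (630*j + 1568) = 7 + (1568 + 630*j) = 1575 + 630*j)
W = -171221/19495 (W = -1540989/(1575 + 630*276) = -1540989/(1575 + 173880) = -1540989/175455 = -1540989*1/175455 = -171221/19495 ≈ -8.7828)
√((-695 - 394)² + (1797858 + 1064360)/(-286800 + W)) = √((-695 - 394)² + (1797858 + 1064360)/(-286800 - 171221/19495)) = √((-1089)² + 2862218/(-5591337221/19495)) = √(1185921 + 2862218*(-19495/5591337221)) = √(1185921 - 55798939910/5591337221) = √(6630828429525631/5591337221) = √37075197804071635983811451/5591337221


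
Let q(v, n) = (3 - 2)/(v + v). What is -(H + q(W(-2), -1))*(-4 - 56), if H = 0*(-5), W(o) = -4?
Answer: -15/2 ≈ -7.5000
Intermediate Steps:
q(v, n) = 1/(2*v)
H = 0
-(H + q(W(-2), -1))*(-4 - 56) = -(0 + (1/2)/(-4))*(-4 - 56) = -(0 + (1/2)*(-1/4))*(-60) = -(0 - 1/8)*(-60) = -(-1)*(-60)/8 = -1*15/2 = -15/2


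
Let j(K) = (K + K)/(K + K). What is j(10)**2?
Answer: 1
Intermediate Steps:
j(K) = 1 (j(K) = (2*K)/((2*K)) = (2*K)*(1/(2*K)) = 1)
j(10)**2 = 1**2 = 1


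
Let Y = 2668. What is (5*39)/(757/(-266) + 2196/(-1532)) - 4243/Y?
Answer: -476981285/10114388 ≈ -47.159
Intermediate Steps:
(5*39)/(757/(-266) + 2196/(-1532)) - 4243/Y = (5*39)/(757/(-266) + 2196/(-1532)) - 4243/2668 = 195/(757*(-1/266) + 2196*(-1/1532)) - 4243*1/2668 = 195/(-757/266 - 549/383) - 4243/2668 = 195/(-435965/101878) - 4243/2668 = 195*(-101878/435965) - 4243/2668 = -3973242/87193 - 4243/2668 = -476981285/10114388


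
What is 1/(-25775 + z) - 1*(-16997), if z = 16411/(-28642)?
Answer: 12548272516475/738263961 ≈ 16997.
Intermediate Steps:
z = -16411/28642 (z = 16411*(-1/28642) = -16411/28642 ≈ -0.57297)
1/(-25775 + z) - 1*(-16997) = 1/(-25775 - 16411/28642) - 1*(-16997) = 1/(-738263961/28642) + 16997 = -28642/738263961 + 16997 = 12548272516475/738263961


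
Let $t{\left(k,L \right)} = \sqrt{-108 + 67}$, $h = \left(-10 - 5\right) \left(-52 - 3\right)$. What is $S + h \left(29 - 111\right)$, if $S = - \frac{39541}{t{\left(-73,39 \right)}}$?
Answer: $-67650 + \frac{39541 i \sqrt{41}}{41} \approx -67650.0 + 6175.3 i$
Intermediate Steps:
$h = 825$ ($h = \left(-15\right) \left(-55\right) = 825$)
$t{\left(k,L \right)} = i \sqrt{41}$ ($t{\left(k,L \right)} = \sqrt{-41} = i \sqrt{41}$)
$S = \frac{39541 i \sqrt{41}}{41}$ ($S = - \frac{39541}{i \sqrt{41}} = - 39541 \left(- \frac{i \sqrt{41}}{41}\right) = \frac{39541 i \sqrt{41}}{41} \approx 6175.3 i$)
$S + h \left(29 - 111\right) = \frac{39541 i \sqrt{41}}{41} + 825 \left(29 - 111\right) = \frac{39541 i \sqrt{41}}{41} + 825 \left(-82\right) = \frac{39541 i \sqrt{41}}{41} - 67650 = -67650 + \frac{39541 i \sqrt{41}}{41}$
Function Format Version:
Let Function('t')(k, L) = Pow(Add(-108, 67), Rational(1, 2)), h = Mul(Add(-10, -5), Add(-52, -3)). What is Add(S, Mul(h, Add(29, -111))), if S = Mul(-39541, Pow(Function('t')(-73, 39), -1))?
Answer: Add(-67650, Mul(Rational(39541, 41), I, Pow(41, Rational(1, 2)))) ≈ Add(-67650., Mul(6175.3, I))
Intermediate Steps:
h = 825 (h = Mul(-15, -55) = 825)
Function('t')(k, L) = Mul(I, Pow(41, Rational(1, 2))) (Function('t')(k, L) = Pow(-41, Rational(1, 2)) = Mul(I, Pow(41, Rational(1, 2))))
S = Mul(Rational(39541, 41), I, Pow(41, Rational(1, 2))) (S = Mul(-39541, Pow(Mul(I, Pow(41, Rational(1, 2))), -1)) = Mul(-39541, Mul(Rational(-1, 41), I, Pow(41, Rational(1, 2)))) = Mul(Rational(39541, 41), I, Pow(41, Rational(1, 2))) ≈ Mul(6175.3, I))
Add(S, Mul(h, Add(29, -111))) = Add(Mul(Rational(39541, 41), I, Pow(41, Rational(1, 2))), Mul(825, Add(29, -111))) = Add(Mul(Rational(39541, 41), I, Pow(41, Rational(1, 2))), Mul(825, -82)) = Add(Mul(Rational(39541, 41), I, Pow(41, Rational(1, 2))), -67650) = Add(-67650, Mul(Rational(39541, 41), I, Pow(41, Rational(1, 2))))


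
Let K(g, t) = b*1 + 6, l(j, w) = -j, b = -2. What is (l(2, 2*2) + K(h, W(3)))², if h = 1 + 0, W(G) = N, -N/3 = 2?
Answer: 4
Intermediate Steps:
N = -6 (N = -3*2 = -6)
W(G) = -6
h = 1
K(g, t) = 4 (K(g, t) = -2*1 + 6 = -2 + 6 = 4)
(l(2, 2*2) + K(h, W(3)))² = (-1*2 + 4)² = (-2 + 4)² = 2² = 4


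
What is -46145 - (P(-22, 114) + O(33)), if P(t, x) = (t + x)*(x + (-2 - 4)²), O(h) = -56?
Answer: -59889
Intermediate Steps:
P(t, x) = (36 + x)*(t + x) (P(t, x) = (t + x)*(x + (-6)²) = (t + x)*(x + 36) = (t + x)*(36 + x) = (36 + x)*(t + x))
-46145 - (P(-22, 114) + O(33)) = -46145 - ((114² + 36*(-22) + 36*114 - 22*114) - 56) = -46145 - ((12996 - 792 + 4104 - 2508) - 56) = -46145 - (13800 - 56) = -46145 - 1*13744 = -46145 - 13744 = -59889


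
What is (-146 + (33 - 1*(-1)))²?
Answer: 12544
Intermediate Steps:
(-146 + (33 - 1*(-1)))² = (-146 + (33 + 1))² = (-146 + 34)² = (-112)² = 12544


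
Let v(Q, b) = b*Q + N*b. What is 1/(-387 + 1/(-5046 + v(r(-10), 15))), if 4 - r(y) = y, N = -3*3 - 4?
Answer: -5031/1946998 ≈ -0.0025840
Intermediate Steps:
N = -13 (N = -9 - 4 = -13)
r(y) = 4 - y
v(Q, b) = -13*b + Q*b (v(Q, b) = b*Q - 13*b = Q*b - 13*b = -13*b + Q*b)
1/(-387 + 1/(-5046 + v(r(-10), 15))) = 1/(-387 + 1/(-5046 + 15*(-13 + (4 - 1*(-10))))) = 1/(-387 + 1/(-5046 + 15*(-13 + (4 + 10)))) = 1/(-387 + 1/(-5046 + 15*(-13 + 14))) = 1/(-387 + 1/(-5046 + 15*1)) = 1/(-387 + 1/(-5046 + 15)) = 1/(-387 + 1/(-5031)) = 1/(-387 - 1/5031) = 1/(-1946998/5031) = -5031/1946998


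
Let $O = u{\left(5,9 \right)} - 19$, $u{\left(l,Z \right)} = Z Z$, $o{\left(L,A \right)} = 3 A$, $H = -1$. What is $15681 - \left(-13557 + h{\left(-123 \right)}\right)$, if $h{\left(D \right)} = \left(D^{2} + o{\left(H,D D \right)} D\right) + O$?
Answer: $5596648$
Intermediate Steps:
$u{\left(l,Z \right)} = Z^{2}$
$O = 62$ ($O = 9^{2} - 19 = 81 - 19 = 62$)
$h{\left(D \right)} = 62 + D^{2} + 3 D^{3}$ ($h{\left(D \right)} = \left(D^{2} + 3 D D D\right) + 62 = \left(D^{2} + 3 D^{2} D\right) + 62 = \left(D^{2} + 3 D^{3}\right) + 62 = 62 + D^{2} + 3 D^{3}$)
$15681 - \left(-13557 + h{\left(-123 \right)}\right) = 15681 - \left(-13557 + \left(62 + \left(-123\right)^{2} + 3 \left(-123\right)^{3}\right)\right) = 15681 - \left(-13557 + \left(62 + 15129 + 3 \left(-1860867\right)\right)\right) = 15681 - \left(-13557 + \left(62 + 15129 - 5582601\right)\right) = 15681 - \left(-13557 - 5567410\right) = 15681 - -5580967 = 15681 + 5580967 = 5596648$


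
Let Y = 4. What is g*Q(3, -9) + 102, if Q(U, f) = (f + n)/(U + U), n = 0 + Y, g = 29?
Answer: 467/6 ≈ 77.833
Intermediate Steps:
n = 4 (n = 0 + 4 = 4)
Q(U, f) = (4 + f)/(2*U) (Q(U, f) = (f + 4)/(U + U) = (4 + f)/((2*U)) = (4 + f)*(1/(2*U)) = (4 + f)/(2*U))
g*Q(3, -9) + 102 = 29*((1/2)*(4 - 9)/3) + 102 = 29*((1/2)*(1/3)*(-5)) + 102 = 29*(-5/6) + 102 = -145/6 + 102 = 467/6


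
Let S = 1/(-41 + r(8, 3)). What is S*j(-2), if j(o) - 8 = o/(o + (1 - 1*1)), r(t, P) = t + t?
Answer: -9/25 ≈ -0.36000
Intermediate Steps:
r(t, P) = 2*t
j(o) = 9 (j(o) = 8 + o/(o + (1 - 1*1)) = 8 + o/(o + (1 - 1)) = 8 + o/(o + 0) = 8 + o/o = 8 + 1 = 9)
S = -1/25 (S = 1/(-41 + 2*8) = 1/(-41 + 16) = 1/(-25) = -1/25 ≈ -0.040000)
S*j(-2) = -1/25*9 = -9/25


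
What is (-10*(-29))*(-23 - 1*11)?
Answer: -9860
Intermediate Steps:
(-10*(-29))*(-23 - 1*11) = 290*(-23 - 11) = 290*(-34) = -9860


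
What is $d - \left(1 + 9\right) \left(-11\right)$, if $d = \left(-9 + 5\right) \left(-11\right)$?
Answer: $154$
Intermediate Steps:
$d = 44$ ($d = \left(-4\right) \left(-11\right) = 44$)
$d - \left(1 + 9\right) \left(-11\right) = 44 - \left(1 + 9\right) \left(-11\right) = 44 - 10 \left(-11\right) = 44 - -110 = 44 + 110 = 154$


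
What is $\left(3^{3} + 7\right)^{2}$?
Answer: $1156$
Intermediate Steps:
$\left(3^{3} + 7\right)^{2} = \left(27 + 7\right)^{2} = 34^{2} = 1156$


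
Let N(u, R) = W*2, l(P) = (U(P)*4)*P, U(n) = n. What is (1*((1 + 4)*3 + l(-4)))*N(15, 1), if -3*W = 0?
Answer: 0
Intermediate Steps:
W = 0 (W = -⅓*0 = 0)
l(P) = 4*P² (l(P) = (P*4)*P = (4*P)*P = 4*P²)
N(u, R) = 0 (N(u, R) = 0*2 = 0)
(1*((1 + 4)*3 + l(-4)))*N(15, 1) = (1*((1 + 4)*3 + 4*(-4)²))*0 = (1*(5*3 + 4*16))*0 = (1*(15 + 64))*0 = (1*79)*0 = 79*0 = 0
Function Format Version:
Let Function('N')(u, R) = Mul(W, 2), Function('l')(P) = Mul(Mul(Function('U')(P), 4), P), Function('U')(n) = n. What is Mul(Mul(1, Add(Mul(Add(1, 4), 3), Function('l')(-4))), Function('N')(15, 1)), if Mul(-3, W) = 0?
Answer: 0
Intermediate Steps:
W = 0 (W = Mul(Rational(-1, 3), 0) = 0)
Function('l')(P) = Mul(4, Pow(P, 2)) (Function('l')(P) = Mul(Mul(P, 4), P) = Mul(Mul(4, P), P) = Mul(4, Pow(P, 2)))
Function('N')(u, R) = 0 (Function('N')(u, R) = Mul(0, 2) = 0)
Mul(Mul(1, Add(Mul(Add(1, 4), 3), Function('l')(-4))), Function('N')(15, 1)) = Mul(Mul(1, Add(Mul(Add(1, 4), 3), Mul(4, Pow(-4, 2)))), 0) = Mul(Mul(1, Add(Mul(5, 3), Mul(4, 16))), 0) = Mul(Mul(1, Add(15, 64)), 0) = Mul(Mul(1, 79), 0) = Mul(79, 0) = 0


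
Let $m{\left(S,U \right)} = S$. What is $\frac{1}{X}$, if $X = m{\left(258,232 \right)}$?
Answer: $\frac{1}{258} \approx 0.003876$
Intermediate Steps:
$X = 258$
$\frac{1}{X} = \frac{1}{258}$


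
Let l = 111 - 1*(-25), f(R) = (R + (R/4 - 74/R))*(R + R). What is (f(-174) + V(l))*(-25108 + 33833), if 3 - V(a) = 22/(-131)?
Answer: 86346238325/131 ≈ 6.5913e+8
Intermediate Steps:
f(R) = 2*R*(-74/R + 5*R/4) (f(R) = (R + (R*(¼) - 74/R))*(2*R) = (R + (R/4 - 74/R))*(2*R) = (R + (-74/R + R/4))*(2*R) = (-74/R + 5*R/4)*(2*R) = 2*R*(-74/R + 5*R/4))
l = 136 (l = 111 + 25 = 136)
V(a) = 415/131 (V(a) = 3 - 22/(-131) = 3 - 22*(-1)/131 = 3 - 1*(-22/131) = 3 + 22/131 = 415/131)
(f(-174) + V(l))*(-25108 + 33833) = ((-148 + (5/2)*(-174)²) + 415/131)*(-25108 + 33833) = ((-148 + (5/2)*30276) + 415/131)*8725 = ((-148 + 75690) + 415/131)*8725 = (75542 + 415/131)*8725 = (9896417/131)*8725 = 86346238325/131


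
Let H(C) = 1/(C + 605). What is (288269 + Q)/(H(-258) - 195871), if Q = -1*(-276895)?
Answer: -49027977/16991809 ≈ -2.8854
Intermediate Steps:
Q = 276895
H(C) = 1/(605 + C)
(288269 + Q)/(H(-258) - 195871) = (288269 + 276895)/(1/(605 - 258) - 195871) = 565164/(1/347 - 195871) = 565164/(-67967236/347) = 565164*(-347/67967236) = -49027977/16991809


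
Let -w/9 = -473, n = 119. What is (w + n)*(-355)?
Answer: -1553480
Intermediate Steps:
w = 4257 (w = -9*(-473) = 4257)
(w + n)*(-355) = (4257 + 119)*(-355) = 4376*(-355) = -1553480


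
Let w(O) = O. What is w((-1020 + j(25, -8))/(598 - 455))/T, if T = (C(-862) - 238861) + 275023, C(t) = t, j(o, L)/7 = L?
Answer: -269/1261975 ≈ -0.00021316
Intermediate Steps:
j(o, L) = 7*L
T = 35300 (T = (-862 - 238861) + 275023 = -239723 + 275023 = 35300)
w((-1020 + j(25, -8))/(598 - 455))/T = ((-1020 + 7*(-8))/(598 - 455))/35300 = ((-1020 - 56)/143)*(1/35300) = -1076*1/143*(1/35300) = -1076/143*1/35300 = -269/1261975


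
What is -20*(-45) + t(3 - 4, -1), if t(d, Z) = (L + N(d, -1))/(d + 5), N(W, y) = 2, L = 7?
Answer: 3609/4 ≈ 902.25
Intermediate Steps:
t(d, Z) = 9/(5 + d) (t(d, Z) = (7 + 2)/(d + 5) = 9/(5 + d))
-20*(-45) + t(3 - 4, -1) = -20*(-45) + 9/(5 + (3 - 4)) = 900 + 9/(5 - 1) = 900 + 9/4 = 3609/4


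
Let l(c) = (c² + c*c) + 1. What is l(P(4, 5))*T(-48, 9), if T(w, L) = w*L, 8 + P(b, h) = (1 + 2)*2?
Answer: -3888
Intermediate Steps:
P(b, h) = -2 (P(b, h) = -8 + (1 + 2)*2 = -8 + 3*2 = -8 + 6 = -2)
l(c) = 1 + 2*c² (l(c) = (c² + c²) + 1 = 2*c² + 1 = 1 + 2*c²)
T(w, L) = L*w
l(P(4, 5))*T(-48, 9) = (1 + 2*(-2)²)*(9*(-48)) = (1 + 2*4)*(-432) = (1 + 8)*(-432) = 9*(-432) = -3888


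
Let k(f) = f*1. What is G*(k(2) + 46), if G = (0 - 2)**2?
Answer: 192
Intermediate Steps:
G = 4 (G = (-2)**2 = 4)
k(f) = f
G*(k(2) + 46) = 4*(2 + 46) = 4*48 = 192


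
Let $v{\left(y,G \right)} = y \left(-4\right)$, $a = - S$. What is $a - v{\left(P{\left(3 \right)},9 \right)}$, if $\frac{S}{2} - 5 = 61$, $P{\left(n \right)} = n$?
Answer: $-120$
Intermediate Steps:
$S = 132$ ($S = 10 + 2 \cdot 61 = 10 + 122 = 132$)
$a = -132$ ($a = \left(-1\right) 132 = -132$)
$v{\left(y,G \right)} = - 4 y$
$a - v{\left(P{\left(3 \right)},9 \right)} = -132 - \left(-4\right) 3 = -132 - -12 = -132 + 12 = -120$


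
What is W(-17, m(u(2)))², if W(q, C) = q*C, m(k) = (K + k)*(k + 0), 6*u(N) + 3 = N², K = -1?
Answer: 7225/1296 ≈ 5.5748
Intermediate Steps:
u(N) = -½ + N²/6
m(k) = k*(-1 + k) (m(k) = (-1 + k)*(k + 0) = (-1 + k)*k = k*(-1 + k))
W(q, C) = C*q
W(-17, m(u(2)))² = (((-½ + (⅙)*2²)*(-1 + (-½ + (⅙)*2²)))*(-17))² = (((-½ + (⅙)*4)*(-1 + (-½ + (⅙)*4)))*(-17))² = (((-½ + ⅔)*(-1 + (-½ + ⅔)))*(-17))² = (((-1 + ⅙)/6)*(-17))² = (((⅙)*(-⅚))*(-17))² = (-5/36*(-17))² = (85/36)² = 7225/1296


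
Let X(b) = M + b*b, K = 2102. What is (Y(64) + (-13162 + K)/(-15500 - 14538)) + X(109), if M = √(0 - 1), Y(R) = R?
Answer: 179407485/15019 + I ≈ 11945.0 + 1.0*I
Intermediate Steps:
M = I (M = √(-1) = I ≈ 1.0*I)
X(b) = I + b² (X(b) = I + b*b = I + b²)
(Y(64) + (-13162 + K)/(-15500 - 14538)) + X(109) = (64 + (-13162 + 2102)/(-15500 - 14538)) + (I + 109²) = (64 - 11060/(-30038)) + (I + 11881) = (64 - 11060*(-1/30038)) + (11881 + I) = (64 + 5530/15019) + (11881 + I) = 966746/15019 + (11881 + I) = 179407485/15019 + I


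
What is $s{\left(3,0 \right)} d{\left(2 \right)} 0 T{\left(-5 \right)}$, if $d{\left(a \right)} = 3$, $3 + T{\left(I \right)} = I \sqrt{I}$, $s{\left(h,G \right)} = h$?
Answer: $0$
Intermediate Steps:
$T{\left(I \right)} = -3 + I^{\frac{3}{2}}$ ($T{\left(I \right)} = -3 + I \sqrt{I} = -3 + I^{\frac{3}{2}}$)
$s{\left(3,0 \right)} d{\left(2 \right)} 0 T{\left(-5 \right)} = 3 \cdot 3 \cdot 0 \left(-3 + \left(-5\right)^{\frac{3}{2}}\right) = 3 \cdot 0 \left(-3 - 5 i \sqrt{5}\right) = 0 \left(-3 - 5 i \sqrt{5}\right) = 0$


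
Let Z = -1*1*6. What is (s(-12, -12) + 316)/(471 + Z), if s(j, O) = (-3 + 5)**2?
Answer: 64/93 ≈ 0.68817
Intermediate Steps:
s(j, O) = 4 (s(j, O) = 2**2 = 4)
Z = -6 (Z = -1*6 = -6)
(s(-12, -12) + 316)/(471 + Z) = (4 + 316)/(471 - 6) = 320/465 = 320*(1/465) = 64/93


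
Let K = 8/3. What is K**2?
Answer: 64/9 ≈ 7.1111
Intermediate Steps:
K = 8/3 (K = (1/3)*8 = 8/3 ≈ 2.6667)
K**2 = (8/3)**2 = 64/9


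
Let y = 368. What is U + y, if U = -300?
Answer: 68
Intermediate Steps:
U + y = -300 + 368 = 68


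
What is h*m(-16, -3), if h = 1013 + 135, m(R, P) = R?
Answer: -18368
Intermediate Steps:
h = 1148
h*m(-16, -3) = 1148*(-16) = -18368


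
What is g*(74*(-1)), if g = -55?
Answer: 4070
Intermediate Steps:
g*(74*(-1)) = -4070*(-1) = -55*(-74) = 4070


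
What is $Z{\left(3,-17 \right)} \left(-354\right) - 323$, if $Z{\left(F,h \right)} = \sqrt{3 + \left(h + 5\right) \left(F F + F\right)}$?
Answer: $-323 - 354 i \sqrt{141} \approx -323.0 - 4203.5 i$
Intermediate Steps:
$Z{\left(F,h \right)} = \sqrt{3 + \left(5 + h\right) \left(F + F^{2}\right)}$ ($Z{\left(F,h \right)} = \sqrt{3 + \left(5 + h\right) \left(F^{2} + F\right)} = \sqrt{3 + \left(5 + h\right) \left(F + F^{2}\right)}$)
$Z{\left(3,-17 \right)} \left(-354\right) - 323 = \sqrt{3 + 5 \cdot 3 + 5 \cdot 3^{2} + 3 \left(-17\right) - 17 \cdot 3^{2}} \left(-354\right) - 323 = \sqrt{3 + 15 + 5 \cdot 9 - 51 - 153} \left(-354\right) - 323 = \sqrt{3 + 15 + 45 - 51 - 153} \left(-354\right) - 323 = \sqrt{-141} \left(-354\right) - 323 = i \sqrt{141} \left(-354\right) - 323 = - 354 i \sqrt{141} - 323 = -323 - 354 i \sqrt{141}$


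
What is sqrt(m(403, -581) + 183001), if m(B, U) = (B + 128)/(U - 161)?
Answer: sqrt(100753368562)/742 ≈ 427.79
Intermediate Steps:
m(B, U) = (128 + B)/(-161 + U)
sqrt(m(403, -581) + 183001) = sqrt((128 + 403)/(-161 - 581) + 183001) = sqrt(531/(-742) + 183001) = sqrt(-1/742*531 + 183001) = sqrt(-531/742 + 183001) = sqrt(135786211/742) = sqrt(100753368562)/742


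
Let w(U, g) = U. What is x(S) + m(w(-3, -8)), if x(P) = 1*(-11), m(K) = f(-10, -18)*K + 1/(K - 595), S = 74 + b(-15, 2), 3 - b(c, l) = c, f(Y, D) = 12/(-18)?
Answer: -5383/598 ≈ -9.0017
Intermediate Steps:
f(Y, D) = -⅔ (f(Y, D) = 12*(-1/18) = -⅔)
b(c, l) = 3 - c
S = 92 (S = 74 + (3 - 1*(-15)) = 74 + (3 + 15) = 74 + 18 = 92)
m(K) = 1/(-595 + K) - 2*K/3 (m(K) = -2*K/3 + 1/(K - 595) = -2*K/3 + 1/(-595 + K) = 1/(-595 + K) - 2*K/3)
x(P) = -11
x(S) + m(w(-3, -8)) = -11 + (3 - 2*(-3)² + 1190*(-3))/(3*(-595 - 3)) = -11 + (⅓)*(3 - 2*9 - 3570)/(-598) = -11 + (⅓)*(-1/598)*(3 - 18 - 3570) = -11 + (⅓)*(-1/598)*(-3585) = -11 + 1195/598 = -5383/598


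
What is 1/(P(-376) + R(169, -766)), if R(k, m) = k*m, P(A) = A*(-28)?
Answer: -1/118926 ≈ -8.4086e-6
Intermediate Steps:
P(A) = -28*A
1/(P(-376) + R(169, -766)) = 1/(-28*(-376) + 169*(-766)) = 1/(10528 - 129454) = 1/(-118926) = -1/118926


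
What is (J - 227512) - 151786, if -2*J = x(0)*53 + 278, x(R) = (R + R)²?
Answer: -379437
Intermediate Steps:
x(R) = 4*R² (x(R) = (2*R)² = 4*R²)
J = -139 (J = -((4*0²)*53 + 278)/2 = -((4*0)*53 + 278)/2 = -(0*53 + 278)/2 = -(0 + 278)/2 = -½*278 = -139)
(J - 227512) - 151786 = (-139 - 227512) - 151786 = -227651 - 151786 = -379437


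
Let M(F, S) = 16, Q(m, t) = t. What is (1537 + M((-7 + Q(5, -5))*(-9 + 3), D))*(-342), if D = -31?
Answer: -531126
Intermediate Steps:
(1537 + M((-7 + Q(5, -5))*(-9 + 3), D))*(-342) = (1537 + 16)*(-342) = 1553*(-342) = -531126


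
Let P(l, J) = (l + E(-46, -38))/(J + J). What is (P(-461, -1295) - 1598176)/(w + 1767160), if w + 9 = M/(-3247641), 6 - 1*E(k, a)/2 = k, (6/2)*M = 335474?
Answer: -5761234615236687/6370369841152630 ≈ -0.90438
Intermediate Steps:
M = 335474/3 (M = (⅓)*335474 = 335474/3 ≈ 1.1182e+5)
E(k, a) = 12 - 2*k
P(l, J) = (104 + l)/(2*J) (P(l, J) = (l + (12 - 2*(-46)))/(J + J) = (l + (12 + 92))/((2*J)) = (l + 104)*(1/(2*J)) = (104 + l)*(1/(2*J)) = (104 + l)/(2*J))
w = -88021781/9742923 (w = -9 + (335474/3)/(-3247641) = -9 + (335474/3)*(-1/3247641) = -9 - 335474/9742923 = -88021781/9742923 ≈ -9.0344)
(P(-461, -1295) - 1598176)/(w + 1767160) = ((½)*(104 - 461)/(-1295) - 1598176)/(-88021781/9742923 + 1767160) = ((½)*(-1/1295)*(-357) - 1598176)/(17217215786899/9742923) = (51/370 - 1598176)*(9742923/17217215786899) = -591325069/370*9742923/17217215786899 = -5761234615236687/6370369841152630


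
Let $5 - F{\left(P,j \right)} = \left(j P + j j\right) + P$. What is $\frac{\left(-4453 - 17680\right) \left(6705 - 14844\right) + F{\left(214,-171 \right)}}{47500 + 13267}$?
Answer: $\frac{180147631}{60767} \approx 2964.6$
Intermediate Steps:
$F{\left(P,j \right)} = 5 - P - j^{2} - P j$ ($F{\left(P,j \right)} = 5 - \left(\left(j P + j j\right) + P\right) = 5 - \left(\left(P j + j^{2}\right) + P\right) = 5 - \left(\left(j^{2} + P j\right) + P\right) = 5 - \left(P + j^{2} + P j\right) = 5 - P - j^{2} - P j$)
$\frac{\left(-4453 - 17680\right) \left(6705 - 14844\right) + F{\left(214,-171 \right)}}{47500 + 13267} = \frac{\left(-4453 - 17680\right) \left(6705 - 14844\right) - \left(29450 - 36594\right)}{47500 + 13267} = \frac{\left(-22133\right) \left(-8139\right) + \left(5 - 214 - 29241 + 36594\right)}{60767} = \left(180140487 + \left(5 - 214 - 29241 + 36594\right)\right) \frac{1}{60767} = \left(180140487 + 7144\right) \frac{1}{60767} = 180147631 \cdot \frac{1}{60767} = \frac{180147631}{60767}$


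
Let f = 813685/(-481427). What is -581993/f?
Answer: 280187144011/813685 ≈ 3.4434e+5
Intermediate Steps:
f = -813685/481427 (f = 813685*(-1/481427) = -813685/481427 ≈ -1.6902)
-581993/f = -581993/(-813685/481427) = -581993*(-481427/813685) = 280187144011/813685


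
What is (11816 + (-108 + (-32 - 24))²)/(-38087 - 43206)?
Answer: -38712/81293 ≈ -0.47620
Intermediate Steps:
(11816 + (-108 + (-32 - 24))²)/(-38087 - 43206) = (11816 + (-108 - 56)²)/(-81293) = (11816 + (-164)²)*(-1/81293) = (11816 + 26896)*(-1/81293) = 38712*(-1/81293) = -38712/81293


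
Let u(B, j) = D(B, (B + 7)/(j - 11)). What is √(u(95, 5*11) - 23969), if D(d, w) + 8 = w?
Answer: I*√11603746/22 ≈ 154.84*I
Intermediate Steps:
D(d, w) = -8 + w
u(B, j) = -8 + (7 + B)/(-11 + j) (u(B, j) = -8 + (B + 7)/(j - 11) = -8 + (7 + B)/(-11 + j))
√(u(95, 5*11) - 23969) = √((95 + 95 - 40*11)/(-11 + 5*11) - 23969) = √((95 + 95 - 8*55)/(-11 + 55) - 23969) = √((95 + 95 - 440)/44 - 23969) = √((1/44)*(-250) - 23969) = √(-125/22 - 23969) = √(-527443/22) = I*√11603746/22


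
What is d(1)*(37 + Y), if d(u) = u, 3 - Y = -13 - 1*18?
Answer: 71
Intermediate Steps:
Y = 34 (Y = 3 - (-13 - 1*18) = 3 - (-13 - 18) = 3 - 1*(-31) = 3 + 31 = 34)
d(1)*(37 + Y) = 1*(37 + 34) = 1*71 = 71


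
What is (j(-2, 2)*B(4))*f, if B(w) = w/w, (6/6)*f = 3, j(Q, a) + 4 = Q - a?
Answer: -24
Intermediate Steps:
j(Q, a) = -4 + Q - a (j(Q, a) = -4 + (Q - a) = -4 + Q - a)
f = 3
B(w) = 1
(j(-2, 2)*B(4))*f = ((-4 - 2 - 1*2)*1)*3 = ((-4 - 2 - 2)*1)*3 = -8*1*3 = -8*3 = -24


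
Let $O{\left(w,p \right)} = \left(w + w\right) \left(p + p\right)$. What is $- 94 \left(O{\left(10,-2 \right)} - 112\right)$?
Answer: $18048$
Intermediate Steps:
$O{\left(w,p \right)} = 4 p w$ ($O{\left(w,p \right)} = 2 w 2 p = 4 p w$)
$- 94 \left(O{\left(10,-2 \right)} - 112\right) = - 94 \left(4 \left(-2\right) 10 - 112\right) = - 94 \left(-80 - 112\right) = \left(-94\right) \left(-192\right) = 18048$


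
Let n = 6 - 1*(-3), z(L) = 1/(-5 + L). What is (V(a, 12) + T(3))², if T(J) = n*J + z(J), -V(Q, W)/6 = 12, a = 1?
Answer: 8281/4 ≈ 2070.3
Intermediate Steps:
V(Q, W) = -72 (V(Q, W) = -6*12 = -72)
n = 9 (n = 6 + 3 = 9)
T(J) = 1/(-5 + J) + 9*J (T(J) = 9*J + 1/(-5 + J) = 1/(-5 + J) + 9*J)
(V(a, 12) + T(3))² = (-72 + (1 + 9*3*(-5 + 3))/(-5 + 3))² = (-72 + (1 + 9*3*(-2))/(-2))² = (-72 - (1 - 54)/2)² = (-72 - ½*(-53))² = (-72 + 53/2)² = (-91/2)² = 8281/4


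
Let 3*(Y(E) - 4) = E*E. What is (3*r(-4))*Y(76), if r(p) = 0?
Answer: 0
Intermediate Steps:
Y(E) = 4 + E²/3 (Y(E) = 4 + (E*E)/3 = 4 + E²/3)
(3*r(-4))*Y(76) = (3*0)*(4 + (⅓)*76²) = 0*(4 + (⅓)*5776) = 0*(4 + 5776/3) = 0*(5788/3) = 0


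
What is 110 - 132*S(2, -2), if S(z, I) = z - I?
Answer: -418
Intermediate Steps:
110 - 132*S(2, -2) = 110 - 132*(2 - 1*(-2)) = 110 - 132*(2 + 2) = 110 - 132*4 = 110 - 528 = -418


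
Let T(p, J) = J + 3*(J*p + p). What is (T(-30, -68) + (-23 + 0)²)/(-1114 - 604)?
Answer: -6491/1718 ≈ -3.7782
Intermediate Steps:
T(p, J) = J + 3*p + 3*J*p (T(p, J) = J + 3*(p + J*p) = J + (3*p + 3*J*p) = J + 3*p + 3*J*p)
(T(-30, -68) + (-23 + 0)²)/(-1114 - 604) = ((-68 + 3*(-30) + 3*(-68)*(-30)) + (-23 + 0)²)/(-1114 - 604) = ((-68 - 90 + 6120) + (-23)²)/(-1718) = (5962 + 529)*(-1/1718) = 6491*(-1/1718) = -6491/1718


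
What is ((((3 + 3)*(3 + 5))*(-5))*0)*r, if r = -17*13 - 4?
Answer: 0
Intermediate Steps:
r = -225 (r = -221 - 4 = -225)
((((3 + 3)*(3 + 5))*(-5))*0)*r = ((((3 + 3)*(3 + 5))*(-5))*0)*(-225) = (((6*8)*(-5))*0)*(-225) = ((48*(-5))*0)*(-225) = -240*0*(-225) = 0*(-225) = 0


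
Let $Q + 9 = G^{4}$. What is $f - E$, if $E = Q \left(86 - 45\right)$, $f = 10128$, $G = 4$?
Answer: $1$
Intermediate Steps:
$Q = 247$ ($Q = -9 + 4^{4} = -9 + 256 = 247$)
$E = 10127$ ($E = 247 \left(86 - 45\right) = 247 \cdot 41 = 10127$)
$f - E = 10128 - 10127 = 1$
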